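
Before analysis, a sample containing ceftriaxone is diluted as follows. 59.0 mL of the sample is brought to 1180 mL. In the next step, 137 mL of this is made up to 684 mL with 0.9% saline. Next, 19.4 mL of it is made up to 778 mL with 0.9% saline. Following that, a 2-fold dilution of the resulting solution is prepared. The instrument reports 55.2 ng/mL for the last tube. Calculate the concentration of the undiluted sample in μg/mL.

442 μg/mL

Overall dilution factor = 20 × 4.993 × 40.10 × 2 = 8009.
Original = 55.2 ng/mL × 8009 = 4.42 × 10⁵ ng/mL = 442 μg/mL.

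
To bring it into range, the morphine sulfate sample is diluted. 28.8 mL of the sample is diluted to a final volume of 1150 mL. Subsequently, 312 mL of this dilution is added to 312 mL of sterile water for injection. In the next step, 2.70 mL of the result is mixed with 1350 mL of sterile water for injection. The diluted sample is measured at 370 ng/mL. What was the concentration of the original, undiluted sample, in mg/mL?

14.8 mg/mL

Overall dilution factor = 39.93 × 2 × 501 = 4.00 × 10⁴.
Original = 370 ng/mL × 4.00 × 10⁴ = 1.48 × 10⁷ ng/mL = 14.8 mg/mL.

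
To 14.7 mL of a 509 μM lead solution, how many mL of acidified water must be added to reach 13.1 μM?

V₂ = C₁V₁/C₂ = 509 × 14.7 / 13.1 = 571 mL.
Diluent to add = V₂ − V₁ = 571 − 14.7 = 556 mL.

556 mL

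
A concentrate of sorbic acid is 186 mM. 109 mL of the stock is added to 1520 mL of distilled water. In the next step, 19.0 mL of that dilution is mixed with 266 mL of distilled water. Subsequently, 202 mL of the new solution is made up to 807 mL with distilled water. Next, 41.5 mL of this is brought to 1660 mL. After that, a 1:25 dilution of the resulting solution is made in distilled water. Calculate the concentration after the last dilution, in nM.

208 nM

Overall dilution factor = 14.94 × 15 × 3.995 × 40 × 25 = 8.96 × 10⁵.
186 mM / 8.96 × 10⁵ = 2.08 × 10⁻⁴ mM = 208 nM.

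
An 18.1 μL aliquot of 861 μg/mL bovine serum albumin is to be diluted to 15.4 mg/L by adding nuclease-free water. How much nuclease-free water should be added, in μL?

15.4 mg/L = 15.4 μg/mL.
V₂ = C₁V₁/C₂ = 861 × 18.1 / 15.4 = 1012 μL.
Diluent to add = V₂ − V₁ = 1012 − 18.1 = 994 μL.

994 μL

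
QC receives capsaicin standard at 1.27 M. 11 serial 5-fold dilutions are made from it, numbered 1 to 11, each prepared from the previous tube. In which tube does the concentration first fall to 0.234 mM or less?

tube 6

Tube n has concentration 1.27 M / 5ⁿ.
Need 5ⁿ ≥ 1.27 M / 0.234 mM = 5427, so n ≥ 5.34.
First such tube: n = 6.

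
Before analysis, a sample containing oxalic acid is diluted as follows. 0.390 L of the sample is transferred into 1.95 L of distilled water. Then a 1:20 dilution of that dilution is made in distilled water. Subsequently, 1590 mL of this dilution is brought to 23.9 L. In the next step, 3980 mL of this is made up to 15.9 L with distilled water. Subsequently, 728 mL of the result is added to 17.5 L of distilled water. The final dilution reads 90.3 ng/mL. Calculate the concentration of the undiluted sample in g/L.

16.3 g/L

Overall dilution factor = 6 × 20 × 15.03 × 3.995 × 25.04 = 1.80 × 10⁵.
Original = 90.3 ng/mL × 1.80 × 10⁵ = 1.63 × 10⁷ ng/mL = 16.3 g/L.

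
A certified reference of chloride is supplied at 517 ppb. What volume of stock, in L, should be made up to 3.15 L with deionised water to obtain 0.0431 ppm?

0.0431 ppm = 43.1 ppb.
V₁ = C₂V₂/C₁ = 43.1 × 3.15 / 517 = 0.263 L.

0.263 L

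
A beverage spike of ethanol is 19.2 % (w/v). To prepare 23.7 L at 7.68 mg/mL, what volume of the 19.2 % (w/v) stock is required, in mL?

7.68 mg/mL = 0.768 % (w/v).
V₁ = C₂V₂/C₁ = 0.768 × 23.7 / 19.2 = 0.948 L = 948 mL.

948 mL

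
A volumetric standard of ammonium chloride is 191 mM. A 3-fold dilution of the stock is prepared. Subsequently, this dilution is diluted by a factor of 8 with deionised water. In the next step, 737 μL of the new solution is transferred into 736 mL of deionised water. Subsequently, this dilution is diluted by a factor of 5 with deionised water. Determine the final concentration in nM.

1590 nM

Overall dilution factor = 3 × 8 × 999.6 × 5 = 1.20 × 10⁵.
191 mM / 1.20 × 10⁵ = 1.59 × 10⁻³ mM = 1590 nM.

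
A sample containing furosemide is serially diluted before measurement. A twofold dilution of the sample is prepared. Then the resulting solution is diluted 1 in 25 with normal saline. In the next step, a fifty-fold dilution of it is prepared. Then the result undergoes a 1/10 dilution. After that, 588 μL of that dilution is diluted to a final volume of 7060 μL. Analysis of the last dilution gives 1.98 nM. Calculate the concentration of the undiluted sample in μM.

594 μM

Overall dilution factor = 2 × 25 × 50 × 10 × 12.01 = 3.00 × 10⁵.
Original = 1.98 nM × 3.00 × 10⁵ = 5.94 × 10⁵ nM = 594 μM.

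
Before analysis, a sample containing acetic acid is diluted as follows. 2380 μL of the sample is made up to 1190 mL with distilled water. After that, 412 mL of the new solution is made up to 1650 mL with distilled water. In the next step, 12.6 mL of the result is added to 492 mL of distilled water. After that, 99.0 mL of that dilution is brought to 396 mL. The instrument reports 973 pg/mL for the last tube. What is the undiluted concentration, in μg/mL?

312 μg/mL

Overall dilution factor = 500 × 4.005 × 40.05 × 4 = 3.21 × 10⁵.
Original = 973 pg/mL × 3.21 × 10⁵ = 3.12 × 10⁸ pg/mL = 312 μg/mL.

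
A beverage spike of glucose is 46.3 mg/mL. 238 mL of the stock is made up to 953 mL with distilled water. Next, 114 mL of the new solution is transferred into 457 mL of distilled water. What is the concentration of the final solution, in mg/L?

Overall dilution factor = 4.004 × 5.009 = 20.1.
46.3 mg/mL / 20.1 = 2.31 mg/mL = 2310 mg/L.

2310 mg/L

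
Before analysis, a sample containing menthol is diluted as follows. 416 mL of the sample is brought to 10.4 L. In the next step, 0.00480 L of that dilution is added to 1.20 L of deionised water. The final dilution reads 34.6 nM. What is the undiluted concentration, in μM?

Overall dilution factor = 25 × 251 = 6275.
Original = 34.6 nM × 6275 = 2.17 × 10⁵ nM = 217 μM.

217 μM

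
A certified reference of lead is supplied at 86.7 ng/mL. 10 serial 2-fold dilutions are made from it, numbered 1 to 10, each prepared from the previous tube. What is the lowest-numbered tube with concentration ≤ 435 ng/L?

Tube n has concentration 86.7 ng/mL / 2ⁿ.
Need 2ⁿ ≥ 86.7 ng/mL / 435 ng/L = 199, so n ≥ 7.64.
First such tube: n = 8.

tube 8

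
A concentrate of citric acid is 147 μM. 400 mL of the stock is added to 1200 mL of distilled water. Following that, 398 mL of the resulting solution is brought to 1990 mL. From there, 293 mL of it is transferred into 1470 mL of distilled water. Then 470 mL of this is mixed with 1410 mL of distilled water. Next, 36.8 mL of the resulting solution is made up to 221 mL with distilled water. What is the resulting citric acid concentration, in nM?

50.9 nM

Overall dilution factor = 4 × 5 × 6.017 × 4 × 6.005 = 2891.
147 μM / 2891 = 0.0509 μM = 50.9 nM.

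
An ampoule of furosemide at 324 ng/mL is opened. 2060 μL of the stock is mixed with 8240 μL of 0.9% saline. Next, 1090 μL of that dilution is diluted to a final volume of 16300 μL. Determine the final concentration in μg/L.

4.33 μg/L

Overall dilution factor = 5 × 14.95 = 74.8.
324 ng/mL / 74.8 = 4.33 ng/mL = 4.33 μg/L.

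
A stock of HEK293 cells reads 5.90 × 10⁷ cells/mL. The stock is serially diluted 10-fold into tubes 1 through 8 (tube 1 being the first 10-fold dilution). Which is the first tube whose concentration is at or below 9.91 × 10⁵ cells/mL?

tube 2

Tube n has concentration 5.90 × 10⁷ cells/mL / 10ⁿ.
Need 10ⁿ ≥ 5.90 × 10⁷ cells/mL / 9.91 × 10⁵ cells/mL = 59.5, so n ≥ 1.77.
First such tube: n = 2.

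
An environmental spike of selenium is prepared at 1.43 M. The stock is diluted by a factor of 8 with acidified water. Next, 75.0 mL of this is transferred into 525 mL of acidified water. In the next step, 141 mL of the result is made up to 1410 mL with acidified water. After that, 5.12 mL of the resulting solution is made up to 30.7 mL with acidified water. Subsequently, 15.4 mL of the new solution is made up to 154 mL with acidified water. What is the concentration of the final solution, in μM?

Overall dilution factor = 8 × 8 × 10 × 5.996 × 10 = 3.84 × 10⁴.
1.43 M / 3.84 × 10⁴ = 3.73 × 10⁻⁵ M = 37.3 μM.

37.3 μM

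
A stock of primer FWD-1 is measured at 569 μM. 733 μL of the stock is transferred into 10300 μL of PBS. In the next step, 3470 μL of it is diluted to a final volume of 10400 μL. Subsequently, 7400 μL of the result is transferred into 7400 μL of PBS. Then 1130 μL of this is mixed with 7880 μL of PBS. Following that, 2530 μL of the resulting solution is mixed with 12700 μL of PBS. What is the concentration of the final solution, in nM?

Overall dilution factor = 15.05 × 2.997 × 2 × 7.973 × 6.020 = 4331.
569 μM / 4331 = 0.131 μM = 131 nM.

131 nM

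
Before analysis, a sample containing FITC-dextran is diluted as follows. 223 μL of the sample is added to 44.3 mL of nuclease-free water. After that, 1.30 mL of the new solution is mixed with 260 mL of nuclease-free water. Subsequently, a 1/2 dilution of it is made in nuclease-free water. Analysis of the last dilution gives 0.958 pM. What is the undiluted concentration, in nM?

76.9 nM

Overall dilution factor = 199.7 × 201 × 2 = 8.03 × 10⁴.
Original = 0.958 pM × 8.03 × 10⁴ = 7.69 × 10⁴ pM = 76.9 nM.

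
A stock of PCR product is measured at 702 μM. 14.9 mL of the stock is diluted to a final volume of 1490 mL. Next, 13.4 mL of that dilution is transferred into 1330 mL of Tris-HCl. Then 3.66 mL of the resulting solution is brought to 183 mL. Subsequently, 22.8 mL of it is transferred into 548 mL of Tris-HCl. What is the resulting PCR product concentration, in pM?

55.9 pM

Overall dilution factor = 100 × 100.3 × 50 × 25.04 = 1.25 × 10⁷.
702 μM / 1.25 × 10⁷ = 5.59 × 10⁻⁵ μM = 55.9 pM.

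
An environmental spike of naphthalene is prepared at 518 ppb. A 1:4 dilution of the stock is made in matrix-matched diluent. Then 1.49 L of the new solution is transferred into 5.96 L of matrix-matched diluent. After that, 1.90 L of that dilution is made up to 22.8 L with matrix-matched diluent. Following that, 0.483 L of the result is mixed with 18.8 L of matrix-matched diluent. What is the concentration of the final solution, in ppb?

0.0541 ppb

Overall dilution factor = 4 × 5 × 12 × 39.92 = 9582.
518 ppb / 9582 = 0.0541 ppb.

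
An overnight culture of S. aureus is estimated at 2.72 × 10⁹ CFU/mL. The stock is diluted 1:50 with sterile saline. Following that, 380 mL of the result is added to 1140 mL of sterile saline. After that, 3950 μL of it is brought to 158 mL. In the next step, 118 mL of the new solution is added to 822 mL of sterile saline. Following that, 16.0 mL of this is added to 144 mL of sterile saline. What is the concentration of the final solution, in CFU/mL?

4270 CFU/mL

Overall dilution factor = 50 × 4 × 40 × 7.966 × 10 = 6.37 × 10⁵.
2.72 × 10⁹ CFU/mL / 6.37 × 10⁵ = 4270 CFU/mL.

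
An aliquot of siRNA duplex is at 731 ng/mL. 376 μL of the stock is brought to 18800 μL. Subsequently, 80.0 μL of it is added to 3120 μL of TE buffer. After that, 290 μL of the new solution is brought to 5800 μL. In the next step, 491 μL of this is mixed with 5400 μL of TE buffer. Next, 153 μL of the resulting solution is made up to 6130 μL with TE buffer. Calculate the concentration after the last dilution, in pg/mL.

Overall dilution factor = 50 × 40 × 20 × 12.00 × 40.07 = 1.92 × 10⁷.
731 ng/mL / 1.92 × 10⁷ = 3.80 × 10⁻⁵ ng/mL = 0.0380 pg/mL.

0.0380 pg/mL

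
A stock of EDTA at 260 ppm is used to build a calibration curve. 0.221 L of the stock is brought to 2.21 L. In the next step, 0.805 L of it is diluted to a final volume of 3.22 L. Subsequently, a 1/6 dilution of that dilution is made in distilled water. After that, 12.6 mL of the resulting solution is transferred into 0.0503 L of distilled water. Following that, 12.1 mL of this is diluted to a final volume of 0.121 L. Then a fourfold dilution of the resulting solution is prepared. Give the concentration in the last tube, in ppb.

5.43 ppb

Overall dilution factor = 10 × 4 × 6 × 4.992 × 10 × 4 = 4.79 × 10⁴.
260 ppm / 4.79 × 10⁴ = 5.43 × 10⁻³ ppm = 5.43 ppb.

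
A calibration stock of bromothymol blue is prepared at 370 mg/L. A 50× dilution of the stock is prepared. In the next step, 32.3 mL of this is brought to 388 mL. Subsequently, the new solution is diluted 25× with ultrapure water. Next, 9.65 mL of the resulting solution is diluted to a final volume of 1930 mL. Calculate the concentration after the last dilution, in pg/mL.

123 pg/mL

Overall dilution factor = 50 × 12.01 × 25 × 200 = 3.00 × 10⁶.
370 mg/L / 3.00 × 10⁶ = 1.23 × 10⁻⁴ mg/L = 123 pg/mL.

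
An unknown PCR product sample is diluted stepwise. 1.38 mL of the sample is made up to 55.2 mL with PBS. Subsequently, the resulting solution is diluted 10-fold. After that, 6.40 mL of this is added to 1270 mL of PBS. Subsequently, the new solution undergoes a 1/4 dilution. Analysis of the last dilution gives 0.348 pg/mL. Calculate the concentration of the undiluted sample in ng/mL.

111 ng/mL

Overall dilution factor = 40 × 10 × 199.4 × 4 = 3.19 × 10⁵.
Original = 0.348 pg/mL × 3.19 × 10⁵ = 1.11 × 10⁵ pg/mL = 111 ng/mL.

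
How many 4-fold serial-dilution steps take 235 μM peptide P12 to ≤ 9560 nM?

3

Need 4ⁿ ≥ 24.6, so n ≥ log(24.6)/log(4) = 2.31.
Minimum whole steps: n = 3.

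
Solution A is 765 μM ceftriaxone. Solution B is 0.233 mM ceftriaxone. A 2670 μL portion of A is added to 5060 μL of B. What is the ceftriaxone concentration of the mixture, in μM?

C_B = 0.233 mM = 233 μM.
C_mix = (C_A·V_A + C_B·V_B)/(V_A + V_B) = (765×2670 + 233×5060) / 7730 = 417 μM.

417 μM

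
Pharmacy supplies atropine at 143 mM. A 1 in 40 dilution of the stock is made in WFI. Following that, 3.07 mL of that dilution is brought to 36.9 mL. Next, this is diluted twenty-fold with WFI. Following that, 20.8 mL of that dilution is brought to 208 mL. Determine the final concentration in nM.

Overall dilution factor = 40 × 12.02 × 20 × 10 = 9.62 × 10⁴.
143 mM / 9.62 × 10⁴ = 1.49 × 10⁻³ mM = 1490 nM.

1490 nM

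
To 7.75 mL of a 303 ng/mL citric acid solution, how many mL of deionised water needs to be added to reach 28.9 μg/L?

73.5 mL

28.9 μg/L = 28.9 ng/mL.
V₂ = C₁V₁/C₂ = 303 × 7.75 / 28.9 = 81.3 mL.
Diluent to add = V₂ − V₁ = 81.3 − 7.75 = 73.5 mL.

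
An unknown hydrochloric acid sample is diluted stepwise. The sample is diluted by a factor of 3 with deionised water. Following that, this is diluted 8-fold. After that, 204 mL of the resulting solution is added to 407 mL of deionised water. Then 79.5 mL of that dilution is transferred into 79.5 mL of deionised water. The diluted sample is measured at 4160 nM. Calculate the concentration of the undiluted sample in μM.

598 μM

Overall dilution factor = 3 × 8 × 2.995 × 2 = 144.
Original = 4160 nM × 144 = 5.98 × 10⁵ nM = 598 μM.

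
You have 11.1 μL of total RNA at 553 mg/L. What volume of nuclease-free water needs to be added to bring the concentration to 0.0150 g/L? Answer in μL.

0.0150 g/L = 15.0 mg/L.
V₂ = C₁V₁/C₂ = 553 × 11.1 / 15.0 = 409 μL.
Diluent to add = V₂ − V₁ = 409 − 11.1 = 398 μL.

398 μL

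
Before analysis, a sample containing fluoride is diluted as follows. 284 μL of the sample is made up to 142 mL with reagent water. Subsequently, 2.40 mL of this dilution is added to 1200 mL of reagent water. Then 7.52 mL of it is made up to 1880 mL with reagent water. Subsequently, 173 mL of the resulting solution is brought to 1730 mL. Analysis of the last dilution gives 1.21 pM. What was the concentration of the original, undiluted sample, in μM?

758 μM

Overall dilution factor = 500 × 501 × 250 × 10 = 6.26 × 10⁸.
Original = 1.21 pM × 6.26 × 10⁸ = 7.58 × 10⁸ pM = 758 μM.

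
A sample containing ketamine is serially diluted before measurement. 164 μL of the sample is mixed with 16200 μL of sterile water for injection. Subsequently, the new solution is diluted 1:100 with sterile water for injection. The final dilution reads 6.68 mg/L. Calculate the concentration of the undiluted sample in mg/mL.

66.7 mg/mL

Overall dilution factor = 99.78 × 100 = 9978.
Original = 6.68 mg/L × 9978 = 6.67 × 10⁴ mg/L = 66.7 mg/mL.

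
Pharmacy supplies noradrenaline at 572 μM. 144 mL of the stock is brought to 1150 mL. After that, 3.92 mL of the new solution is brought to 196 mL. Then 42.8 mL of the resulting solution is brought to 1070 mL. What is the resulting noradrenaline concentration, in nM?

57.3 nM

Overall dilution factor = 7.986 × 50 × 25 = 9983.
572 μM / 9983 = 0.0573 μM = 57.3 nM.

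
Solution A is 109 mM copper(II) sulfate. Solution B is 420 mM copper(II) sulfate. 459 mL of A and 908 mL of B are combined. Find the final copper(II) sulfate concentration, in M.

0.316 M

C_mix = (C_A·V_A + C_B·V_B)/(V_A + V_B) = (109×459 + 420×908) / 1367 = 316 mM = 0.316 M.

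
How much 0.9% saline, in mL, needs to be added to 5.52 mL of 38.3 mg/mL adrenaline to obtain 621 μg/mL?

335 mL

621 μg/mL = 0.621 mg/mL.
V₂ = C₁V₁/C₂ = 38.3 × 5.52 / 0.621 = 340 mL.
Diluent to add = V₂ − V₁ = 340 − 5.52 = 335 mL.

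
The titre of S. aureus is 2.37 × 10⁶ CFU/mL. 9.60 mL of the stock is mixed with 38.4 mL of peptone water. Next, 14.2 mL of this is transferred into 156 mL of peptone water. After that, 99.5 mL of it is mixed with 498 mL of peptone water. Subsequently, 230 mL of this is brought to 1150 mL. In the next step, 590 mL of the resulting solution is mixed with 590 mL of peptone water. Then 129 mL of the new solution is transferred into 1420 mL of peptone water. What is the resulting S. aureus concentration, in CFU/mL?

54.8 CFU/mL

Overall dilution factor = 5 × 11.99 × 6.005 × 5 × 2 × 12.01 = 4.32 × 10⁴.
2.37 × 10⁶ CFU/mL / 4.32 × 10⁴ = 54.8 CFU/mL.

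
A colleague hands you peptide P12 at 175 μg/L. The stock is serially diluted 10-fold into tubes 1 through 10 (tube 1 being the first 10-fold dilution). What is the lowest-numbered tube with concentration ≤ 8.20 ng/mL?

tube 2

Tube n has concentration 175 μg/L / 10ⁿ.
Need 10ⁿ ≥ 175 μg/L / 8.20 ng/mL = 21.3, so n ≥ 1.33.
First such tube: n = 2.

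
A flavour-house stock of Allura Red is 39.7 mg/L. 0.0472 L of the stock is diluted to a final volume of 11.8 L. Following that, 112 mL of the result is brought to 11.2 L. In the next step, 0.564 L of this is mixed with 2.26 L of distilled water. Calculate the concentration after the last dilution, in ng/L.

Overall dilution factor = 250 × 100 × 5.007 = 1.25 × 10⁵.
39.7 mg/L / 1.25 × 10⁵ = 3.17 × 10⁻⁴ mg/L = 317 ng/L.

317 ng/L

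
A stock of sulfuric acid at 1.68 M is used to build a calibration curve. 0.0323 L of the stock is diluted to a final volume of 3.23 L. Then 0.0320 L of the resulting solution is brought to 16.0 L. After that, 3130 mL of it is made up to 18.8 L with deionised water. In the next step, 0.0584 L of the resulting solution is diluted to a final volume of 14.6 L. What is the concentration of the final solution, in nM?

Overall dilution factor = 100 × 500 × 6.006 × 250 = 7.51 × 10⁷.
1.68 M / 7.51 × 10⁷ = 2.24 × 10⁻⁸ M = 22.4 nM.

22.4 nM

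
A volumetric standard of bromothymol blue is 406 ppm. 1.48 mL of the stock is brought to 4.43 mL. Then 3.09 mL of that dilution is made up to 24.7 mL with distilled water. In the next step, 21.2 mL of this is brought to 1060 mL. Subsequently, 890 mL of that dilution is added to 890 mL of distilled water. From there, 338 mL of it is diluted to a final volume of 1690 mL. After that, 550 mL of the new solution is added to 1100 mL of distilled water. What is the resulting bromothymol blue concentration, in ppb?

11.3 ppb

Overall dilution factor = 2.993 × 7.994 × 50 × 2 × 5 × 3 = 3.59 × 10⁴.
406 ppm / 3.59 × 10⁴ = 0.0113 ppm = 11.3 ppb.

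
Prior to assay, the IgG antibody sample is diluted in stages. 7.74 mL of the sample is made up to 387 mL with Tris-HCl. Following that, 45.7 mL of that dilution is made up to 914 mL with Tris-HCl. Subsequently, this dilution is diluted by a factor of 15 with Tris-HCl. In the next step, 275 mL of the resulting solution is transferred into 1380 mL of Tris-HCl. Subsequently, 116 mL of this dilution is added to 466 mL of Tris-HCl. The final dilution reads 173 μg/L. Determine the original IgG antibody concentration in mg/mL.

78.4 mg/mL

Overall dilution factor = 50 × 20 × 15 × 6.018 × 5.017 = 4.53 × 10⁵.
Original = 173 μg/L × 4.53 × 10⁵ = 7.84 × 10⁷ μg/L = 78.4 mg/mL.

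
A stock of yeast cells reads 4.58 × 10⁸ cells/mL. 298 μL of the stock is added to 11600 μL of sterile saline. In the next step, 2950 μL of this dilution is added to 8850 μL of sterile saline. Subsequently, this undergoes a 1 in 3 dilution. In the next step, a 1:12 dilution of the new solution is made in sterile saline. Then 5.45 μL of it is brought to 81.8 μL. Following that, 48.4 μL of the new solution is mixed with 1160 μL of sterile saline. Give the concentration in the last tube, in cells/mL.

213 cells/mL

Overall dilution factor = 39.93 × 4 × 3 × 12 × 15.01 × 24.97 = 2.15 × 10⁶.
4.58 × 10⁸ cells/mL / 2.15 × 10⁶ = 213 cells/mL.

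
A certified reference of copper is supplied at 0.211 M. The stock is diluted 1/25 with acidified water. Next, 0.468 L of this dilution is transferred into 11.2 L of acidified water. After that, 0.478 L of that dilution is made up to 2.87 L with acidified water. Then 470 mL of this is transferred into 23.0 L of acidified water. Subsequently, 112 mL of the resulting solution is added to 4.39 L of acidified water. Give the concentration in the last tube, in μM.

Overall dilution factor = 25 × 24.93 × 6.004 × 49.94 × 40.20 = 7.51 × 10⁶.
0.211 M / 7.51 × 10⁶ = 2.81 × 10⁻⁸ M = 0.0281 μM.

0.0281 μM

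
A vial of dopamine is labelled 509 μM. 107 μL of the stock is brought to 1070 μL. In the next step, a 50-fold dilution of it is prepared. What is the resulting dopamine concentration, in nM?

Overall dilution factor = 10 × 50 = 500.
509 μM / 500 = 1.02 μM = 1020 nM.

1020 nM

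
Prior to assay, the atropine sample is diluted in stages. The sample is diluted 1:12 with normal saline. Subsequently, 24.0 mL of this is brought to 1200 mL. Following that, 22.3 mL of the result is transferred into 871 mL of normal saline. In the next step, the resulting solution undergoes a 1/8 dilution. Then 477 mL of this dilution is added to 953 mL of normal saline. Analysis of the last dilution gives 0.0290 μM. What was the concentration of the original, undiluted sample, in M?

0.0167 M

Overall dilution factor = 12 × 50 × 40.06 × 8 × 2.998 = 5.76 × 10⁵.
Original = 0.0290 μM × 5.76 × 10⁵ = 1.67 × 10⁴ μM = 0.0167 M.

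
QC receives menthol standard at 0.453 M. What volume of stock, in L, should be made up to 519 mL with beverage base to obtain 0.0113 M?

0.0129 L

V₁ = C₂V₂/C₁ = 0.0113 × 519 / 0.453 = 12.9 mL = 0.0129 L.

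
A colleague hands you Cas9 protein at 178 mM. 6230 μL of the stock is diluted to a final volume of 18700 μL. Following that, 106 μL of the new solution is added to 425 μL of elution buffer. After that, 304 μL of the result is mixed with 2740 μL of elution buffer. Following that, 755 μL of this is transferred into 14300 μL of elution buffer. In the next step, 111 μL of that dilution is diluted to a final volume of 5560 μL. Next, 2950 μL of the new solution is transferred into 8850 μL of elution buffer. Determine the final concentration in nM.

Overall dilution factor = 3.002 × 5.009 × 10.01 × 19.94 × 50.09 × 4 = 6.02 × 10⁵.
178 mM / 6.02 × 10⁵ = 2.96 × 10⁻⁴ mM = 296 nM.

296 nM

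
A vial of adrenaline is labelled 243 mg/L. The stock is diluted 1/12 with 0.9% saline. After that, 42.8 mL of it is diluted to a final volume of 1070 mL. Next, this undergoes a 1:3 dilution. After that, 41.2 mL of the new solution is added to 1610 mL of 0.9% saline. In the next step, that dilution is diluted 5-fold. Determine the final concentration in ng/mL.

1.35 ng/mL

Overall dilution factor = 12 × 25 × 3 × 40.08 × 5 = 1.80 × 10⁵.
243 mg/L / 1.80 × 10⁵ = 1.35 × 10⁻³ mg/L = 1.35 ng/mL.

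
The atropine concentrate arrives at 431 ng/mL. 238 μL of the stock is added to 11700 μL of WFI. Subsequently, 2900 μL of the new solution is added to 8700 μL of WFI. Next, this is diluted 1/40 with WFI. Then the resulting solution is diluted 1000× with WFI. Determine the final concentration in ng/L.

Overall dilution factor = 50.16 × 4 × 40 × 1000 = 8.03 × 10⁶.
431 ng/mL / 8.03 × 10⁶ = 5.37 × 10⁻⁵ ng/mL = 0.0537 ng/L.

0.0537 ng/L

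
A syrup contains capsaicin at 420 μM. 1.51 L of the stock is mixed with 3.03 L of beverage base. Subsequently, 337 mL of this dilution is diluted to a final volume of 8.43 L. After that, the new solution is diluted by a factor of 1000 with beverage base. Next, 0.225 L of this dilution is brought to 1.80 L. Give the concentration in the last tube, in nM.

0.698 nM

Overall dilution factor = 3.007 × 25.01 × 1000 × 8 = 6.02 × 10⁵.
420 μM / 6.02 × 10⁵ = 6.98 × 10⁻⁴ μM = 0.698 nM.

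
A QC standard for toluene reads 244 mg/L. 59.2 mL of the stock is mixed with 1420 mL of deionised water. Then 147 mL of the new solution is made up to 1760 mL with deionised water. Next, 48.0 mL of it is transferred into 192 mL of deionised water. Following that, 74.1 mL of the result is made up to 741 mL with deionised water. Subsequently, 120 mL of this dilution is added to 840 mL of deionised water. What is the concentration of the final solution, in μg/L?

2.04 μg/L

Overall dilution factor = 24.99 × 11.97 × 5 × 10 × 8 = 1.20 × 10⁵.
244 mg/L / 1.20 × 10⁵ = 2.04 × 10⁻³ mg/L = 2.04 μg/L.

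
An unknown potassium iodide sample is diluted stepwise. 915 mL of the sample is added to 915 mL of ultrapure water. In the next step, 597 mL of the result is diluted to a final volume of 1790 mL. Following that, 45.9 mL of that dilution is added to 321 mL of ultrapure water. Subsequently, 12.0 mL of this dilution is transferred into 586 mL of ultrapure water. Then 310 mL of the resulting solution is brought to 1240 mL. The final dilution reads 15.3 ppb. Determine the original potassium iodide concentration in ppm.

Overall dilution factor = 2 × 2.998 × 7.993 × 49.83 × 4 = 9555.
Original = 15.3 ppb × 9555 = 1.46 × 10⁵ ppb = 146 ppm.

146 ppm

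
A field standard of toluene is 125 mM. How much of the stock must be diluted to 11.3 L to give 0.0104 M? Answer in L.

0.0104 M = 10.4 mM.
V₁ = C₂V₂/C₁ = 10.4 × 11.3 / 125 = 0.940 L.

0.940 L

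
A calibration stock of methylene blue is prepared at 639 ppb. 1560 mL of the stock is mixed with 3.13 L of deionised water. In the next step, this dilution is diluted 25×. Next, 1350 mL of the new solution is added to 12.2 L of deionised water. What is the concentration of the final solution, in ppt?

847 ppt

Overall dilution factor = 3.006 × 25 × 10.04 = 754.
639 ppb / 754 = 0.847 ppb = 847 ppt.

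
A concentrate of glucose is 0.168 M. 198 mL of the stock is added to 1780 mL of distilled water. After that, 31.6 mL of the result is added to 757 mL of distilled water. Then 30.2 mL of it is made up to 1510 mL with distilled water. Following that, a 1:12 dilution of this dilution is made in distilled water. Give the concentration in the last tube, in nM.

1120 nM

Overall dilution factor = 9.990 × 24.96 × 50 × 12 = 1.50 × 10⁵.
0.168 M / 1.50 × 10⁵ = 1.12 × 10⁻⁶ M = 1120 nM.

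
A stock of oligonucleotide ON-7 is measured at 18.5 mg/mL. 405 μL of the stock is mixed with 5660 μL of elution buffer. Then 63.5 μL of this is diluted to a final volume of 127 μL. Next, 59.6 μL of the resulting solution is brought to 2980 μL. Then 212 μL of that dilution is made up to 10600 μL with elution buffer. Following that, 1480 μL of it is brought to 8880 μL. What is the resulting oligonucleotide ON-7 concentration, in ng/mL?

41.2 ng/mL

Overall dilution factor = 14.98 × 2 × 50 × 50 × 6 = 4.49 × 10⁵.
18.5 mg/mL / 4.49 × 10⁵ = 4.12 × 10⁻⁵ mg/mL = 41.2 ng/mL.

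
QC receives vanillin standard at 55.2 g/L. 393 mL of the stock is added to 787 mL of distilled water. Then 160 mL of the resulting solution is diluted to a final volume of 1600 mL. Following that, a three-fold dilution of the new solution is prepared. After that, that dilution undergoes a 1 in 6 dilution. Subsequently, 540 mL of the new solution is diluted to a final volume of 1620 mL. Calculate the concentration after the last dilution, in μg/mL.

34.0 μg/mL

Overall dilution factor = 3.003 × 10 × 3 × 6 × 3 = 1621.
55.2 g/L / 1621 = 0.0340 g/L = 34.0 μg/mL.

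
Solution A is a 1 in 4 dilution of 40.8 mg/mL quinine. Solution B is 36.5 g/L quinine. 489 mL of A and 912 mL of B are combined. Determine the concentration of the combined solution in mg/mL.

C_A = 40.8 mg/mL / 4 = 10.2 mg/mL.
C_B = 36.5 g/L = 36.5 mg/mL.
C_mix = (C_A·V_A + C_B·V_B)/(V_A + V_B) = (10.2×489 + 36.5×912) / 1401 = 27.3 mg/mL.

27.3 mg/mL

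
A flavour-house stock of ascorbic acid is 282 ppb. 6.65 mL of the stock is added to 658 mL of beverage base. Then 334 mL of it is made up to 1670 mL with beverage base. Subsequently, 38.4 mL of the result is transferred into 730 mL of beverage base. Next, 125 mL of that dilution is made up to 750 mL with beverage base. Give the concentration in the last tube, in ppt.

Overall dilution factor = 99.95 × 5 × 20.01 × 6 = 6.00 × 10⁴.
282 ppb / 6.00 × 10⁴ = 4.70 × 10⁻³ ppb = 4.70 ppt.

4.70 ppt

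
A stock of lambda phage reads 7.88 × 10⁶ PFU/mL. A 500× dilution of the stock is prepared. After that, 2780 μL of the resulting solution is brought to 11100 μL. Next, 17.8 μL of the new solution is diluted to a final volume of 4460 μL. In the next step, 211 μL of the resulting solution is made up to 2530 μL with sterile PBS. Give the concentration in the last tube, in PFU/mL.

1.31 PFU/mL

Overall dilution factor = 500 × 3.993 × 250.6 × 11.99 = 6.00 × 10⁶.
7.88 × 10⁶ PFU/mL / 6.00 × 10⁶ = 1.31 PFU/mL.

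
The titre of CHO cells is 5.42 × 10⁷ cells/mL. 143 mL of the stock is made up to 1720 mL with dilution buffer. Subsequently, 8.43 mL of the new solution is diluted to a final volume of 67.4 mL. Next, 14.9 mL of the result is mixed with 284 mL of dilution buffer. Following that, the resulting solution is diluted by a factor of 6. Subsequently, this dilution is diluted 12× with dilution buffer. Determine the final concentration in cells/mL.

Overall dilution factor = 12.03 × 7.995 × 20.06 × 6 × 12 = 1.39 × 10⁵.
5.42 × 10⁷ cells/mL / 1.39 × 10⁵ = 390 cells/mL.

390 cells/mL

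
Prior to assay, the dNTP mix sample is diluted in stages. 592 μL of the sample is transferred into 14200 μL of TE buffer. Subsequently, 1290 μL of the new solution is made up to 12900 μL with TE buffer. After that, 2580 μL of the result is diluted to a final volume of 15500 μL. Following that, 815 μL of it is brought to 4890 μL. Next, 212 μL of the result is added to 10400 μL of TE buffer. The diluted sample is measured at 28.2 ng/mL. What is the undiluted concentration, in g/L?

12.7 g/L

Overall dilution factor = 24.99 × 10 × 6.008 × 6 × 50.06 = 4.51 × 10⁵.
Original = 28.2 ng/mL × 4.51 × 10⁵ = 1.27 × 10⁷ ng/mL = 12.7 g/L.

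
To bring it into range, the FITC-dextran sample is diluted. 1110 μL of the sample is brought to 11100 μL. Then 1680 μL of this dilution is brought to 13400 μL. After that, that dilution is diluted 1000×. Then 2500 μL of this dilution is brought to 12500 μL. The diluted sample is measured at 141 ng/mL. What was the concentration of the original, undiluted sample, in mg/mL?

Overall dilution factor = 10 × 7.976 × 1000 × 5 = 3.99 × 10⁵.
Original = 141 ng/mL × 3.99 × 10⁵ = 5.62 × 10⁷ ng/mL = 56.2 mg/mL.

56.2 mg/mL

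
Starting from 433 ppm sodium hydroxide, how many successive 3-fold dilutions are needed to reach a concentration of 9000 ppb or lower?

Need 3ⁿ ≥ 48.1, so n ≥ log(48.1)/log(3) = 3.53.
Minimum whole steps: n = 4.

4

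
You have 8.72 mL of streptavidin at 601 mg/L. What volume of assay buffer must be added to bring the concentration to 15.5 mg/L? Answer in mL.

329 mL

V₂ = C₁V₁/C₂ = 601 × 8.72 / 15.5 = 338 mL.
Diluent to add = V₂ − V₁ = 338 − 8.72 = 329 mL.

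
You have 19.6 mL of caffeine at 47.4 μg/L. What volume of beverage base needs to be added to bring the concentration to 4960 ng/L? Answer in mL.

168 mL

4960 ng/L = 4.96 μg/L.
V₂ = C₁V₁/C₂ = 47.4 × 19.6 / 4.96 = 187 mL.
Diluent to add = V₂ − V₁ = 187 − 19.6 = 168 mL.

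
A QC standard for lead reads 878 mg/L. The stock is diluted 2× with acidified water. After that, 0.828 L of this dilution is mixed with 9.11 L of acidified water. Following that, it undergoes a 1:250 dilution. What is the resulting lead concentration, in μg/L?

146 μg/L

Overall dilution factor = 2 × 12.00 × 250 = 6001.
878 mg/L / 6001 = 0.146 mg/L = 146 μg/L.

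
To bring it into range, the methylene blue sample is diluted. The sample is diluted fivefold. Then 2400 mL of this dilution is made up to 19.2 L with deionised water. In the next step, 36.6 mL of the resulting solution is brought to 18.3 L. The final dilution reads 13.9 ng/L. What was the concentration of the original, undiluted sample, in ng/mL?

Overall dilution factor = 5 × 8 × 500 = 2.00 × 10⁴.
Original = 13.9 ng/L × 2.00 × 10⁴ = 2.78 × 10⁵ ng/L = 278 ng/mL.

278 ng/mL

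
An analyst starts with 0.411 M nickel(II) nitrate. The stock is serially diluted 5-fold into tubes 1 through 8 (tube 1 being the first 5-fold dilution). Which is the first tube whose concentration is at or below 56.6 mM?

tube 2

Tube n has concentration 0.411 M / 5ⁿ.
Need 5ⁿ ≥ 0.411 M / 56.6 mM = 7.26, so n ≥ 1.23.
First such tube: n = 2.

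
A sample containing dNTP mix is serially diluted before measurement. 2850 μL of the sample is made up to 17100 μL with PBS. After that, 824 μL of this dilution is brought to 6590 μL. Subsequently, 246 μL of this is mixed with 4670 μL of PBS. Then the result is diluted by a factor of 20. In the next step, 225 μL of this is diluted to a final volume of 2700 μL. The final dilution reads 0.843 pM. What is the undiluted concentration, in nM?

Overall dilution factor = 6 × 7.998 × 19.98 × 20 × 12 = 2.30 × 10⁵.
Original = 0.843 pM × 2.30 × 10⁵ = 1.94 × 10⁵ pM = 194 nM.

194 nM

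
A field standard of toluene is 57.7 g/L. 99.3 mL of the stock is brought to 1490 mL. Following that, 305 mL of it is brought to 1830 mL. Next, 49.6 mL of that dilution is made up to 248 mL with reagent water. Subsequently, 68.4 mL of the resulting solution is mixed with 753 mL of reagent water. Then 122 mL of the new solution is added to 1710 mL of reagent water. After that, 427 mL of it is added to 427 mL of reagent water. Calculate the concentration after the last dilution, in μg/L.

355 μg/L

Overall dilution factor = 15.01 × 6 × 5 × 12.01 × 15.02 × 2 = 1.62 × 10⁵.
57.7 g/L / 1.62 × 10⁵ = 3.55 × 10⁻⁴ g/L = 355 μg/L.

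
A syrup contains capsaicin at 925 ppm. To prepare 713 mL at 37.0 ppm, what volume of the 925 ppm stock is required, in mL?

V₁ = C₂V₂/C₁ = 37.0 × 713 / 925 = 28.5 mL.

28.5 mL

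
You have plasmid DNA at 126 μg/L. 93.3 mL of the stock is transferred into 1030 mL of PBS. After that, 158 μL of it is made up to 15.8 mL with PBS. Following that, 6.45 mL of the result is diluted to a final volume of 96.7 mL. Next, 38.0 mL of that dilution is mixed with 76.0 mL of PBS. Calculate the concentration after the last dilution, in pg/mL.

Overall dilution factor = 12.04 × 100 × 14.99 × 3 = 5.42 × 10⁴.
126 μg/L / 5.42 × 10⁴ = 2.33 × 10⁻³ μg/L = 2.33 pg/mL.

2.33 pg/mL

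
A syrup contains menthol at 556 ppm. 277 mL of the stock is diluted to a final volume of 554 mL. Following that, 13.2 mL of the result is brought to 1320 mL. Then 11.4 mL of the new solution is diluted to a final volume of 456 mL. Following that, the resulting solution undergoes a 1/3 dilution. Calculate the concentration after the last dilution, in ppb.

Overall dilution factor = 2 × 100 × 40 × 3 = 2.40 × 10⁴.
556 ppm / 2.40 × 10⁴ = 0.0232 ppm = 23.2 ppb.

23.2 ppb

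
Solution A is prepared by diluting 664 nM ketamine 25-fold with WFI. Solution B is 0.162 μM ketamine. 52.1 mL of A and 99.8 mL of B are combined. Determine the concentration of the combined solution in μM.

C_A = 664 nM / 25 = 26.6 nM.
C_B = 0.162 μM = 162 nM.
C_mix = (C_A·V_A + C_B·V_B)/(V_A + V_B) = (26.6×52.1 + 162×99.8) / 151.9 = 116 nM = 0.116 μM.

0.116 μM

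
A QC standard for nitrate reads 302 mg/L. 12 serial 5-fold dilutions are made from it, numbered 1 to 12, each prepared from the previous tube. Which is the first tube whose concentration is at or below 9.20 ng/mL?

Tube n has concentration 302 mg/L / 5ⁿ.
Need 5ⁿ ≥ 302 mg/L / 9.20 ng/mL = 3.28 × 10⁴, so n ≥ 6.46.
First such tube: n = 7.

tube 7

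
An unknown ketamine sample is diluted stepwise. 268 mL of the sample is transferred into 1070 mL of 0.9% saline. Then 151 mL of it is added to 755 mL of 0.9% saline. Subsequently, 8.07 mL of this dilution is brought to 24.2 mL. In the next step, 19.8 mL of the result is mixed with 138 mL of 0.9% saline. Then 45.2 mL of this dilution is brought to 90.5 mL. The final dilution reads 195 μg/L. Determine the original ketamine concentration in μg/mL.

Overall dilution factor = 4.993 × 6 × 2.999 × 7.970 × 2.002 = 1433.
Original = 195 μg/L × 1433 = 2.80 × 10⁵ μg/L = 280 μg/mL.

280 μg/mL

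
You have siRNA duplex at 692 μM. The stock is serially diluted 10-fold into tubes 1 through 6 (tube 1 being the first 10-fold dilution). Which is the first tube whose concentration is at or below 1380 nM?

Tube n has concentration 692 μM / 10ⁿ.
Need 10ⁿ ≥ 692 μM / 1380 nM = 501, so n ≥ 2.70.
First such tube: n = 3.

tube 3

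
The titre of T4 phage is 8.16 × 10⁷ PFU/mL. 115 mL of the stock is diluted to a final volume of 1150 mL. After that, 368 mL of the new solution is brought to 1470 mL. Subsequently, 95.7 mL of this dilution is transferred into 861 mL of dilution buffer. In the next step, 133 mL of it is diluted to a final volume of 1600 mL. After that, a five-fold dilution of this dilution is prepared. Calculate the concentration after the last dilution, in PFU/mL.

Overall dilution factor = 10 × 3.995 × 9.997 × 12.03 × 5 = 2.40 × 10⁴.
8.16 × 10⁷ PFU/mL / 2.40 × 10⁴ = 3400 PFU/mL.

3400 PFU/mL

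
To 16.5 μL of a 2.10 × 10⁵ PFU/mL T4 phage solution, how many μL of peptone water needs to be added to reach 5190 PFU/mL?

651 μL

V₂ = C₁V₁/C₂ = 2.10 × 10⁵ × 16.5 / 5190 = 668 μL.
Diluent to add = V₂ − V₁ = 668 − 16.5 = 651 μL.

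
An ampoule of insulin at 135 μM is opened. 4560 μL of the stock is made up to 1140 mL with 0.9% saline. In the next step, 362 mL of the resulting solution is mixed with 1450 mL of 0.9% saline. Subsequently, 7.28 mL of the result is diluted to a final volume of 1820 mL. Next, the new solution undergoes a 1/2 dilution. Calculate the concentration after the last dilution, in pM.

216 pM

Overall dilution factor = 250 × 5.006 × 250 × 2 = 6.26 × 10⁵.
135 μM / 6.26 × 10⁵ = 2.16 × 10⁻⁴ μM = 216 pM.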